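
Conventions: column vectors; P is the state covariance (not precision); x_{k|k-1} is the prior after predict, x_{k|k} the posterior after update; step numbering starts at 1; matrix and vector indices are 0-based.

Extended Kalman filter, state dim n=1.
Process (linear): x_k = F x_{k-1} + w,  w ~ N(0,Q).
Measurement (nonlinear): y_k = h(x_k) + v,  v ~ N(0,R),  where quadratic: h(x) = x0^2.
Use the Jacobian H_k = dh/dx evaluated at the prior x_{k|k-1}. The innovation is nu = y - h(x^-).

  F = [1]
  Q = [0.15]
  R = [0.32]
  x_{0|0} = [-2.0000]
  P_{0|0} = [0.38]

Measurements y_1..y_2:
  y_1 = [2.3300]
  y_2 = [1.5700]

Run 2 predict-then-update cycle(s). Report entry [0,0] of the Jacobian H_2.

H_jac[0,0] = -3.1954

step 1: x^-=[-2.0000]  P^-=[0.5300]  H_jac=[-4.0000]  S=[8.8000]  K=[-0.2409]  nu=[-1.6700]  x^+=[-1.5977]  P^+=[0.0193]
step 2: x^-=[-1.5977]  P^-=[0.1693]  H_jac=[-3.1954]  S=[2.0483]  K=[-0.2641]  nu=[-0.9826]  x^+=[-1.3382]  P^+=[0.0264]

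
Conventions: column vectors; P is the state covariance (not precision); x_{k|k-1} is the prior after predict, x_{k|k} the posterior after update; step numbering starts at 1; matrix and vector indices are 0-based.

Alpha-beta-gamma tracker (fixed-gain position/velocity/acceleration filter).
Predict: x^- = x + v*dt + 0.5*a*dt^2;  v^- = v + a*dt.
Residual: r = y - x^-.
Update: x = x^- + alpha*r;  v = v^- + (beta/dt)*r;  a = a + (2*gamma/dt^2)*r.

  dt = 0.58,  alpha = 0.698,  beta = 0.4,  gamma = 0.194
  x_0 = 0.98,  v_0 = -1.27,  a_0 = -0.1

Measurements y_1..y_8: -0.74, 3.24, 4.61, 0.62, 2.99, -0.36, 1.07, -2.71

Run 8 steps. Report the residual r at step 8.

resid = 1.2722

step 1: x_pred=0.2266  r=-0.9666  x^+=-0.4481  v^+=-1.9946  a^+=-1.2148
step 2: x_pred=-1.8093  r=5.0493  x^+=1.7151  v^+=0.7831  a^+=4.6090
step 3: x_pred=2.9445  r=1.6655  x^+=4.1070  v^+=4.6049  a^+=6.5299
step 4: x_pred=7.8762  r=-7.2562  x^+=2.8114  v^+=3.3880  a^+=-1.8393
step 5: x_pred=4.4670  r=-1.4770  x^+=3.4361  v^+=1.3025  a^+=-3.5429
step 6: x_pred=3.5956  r=-3.9556  x^+=0.8346  v^+=-3.4803  a^+=-8.1052
step 7: x_pred=-2.5473  r=3.6173  x^+=-0.0224  v^+=-5.6867  a^+=-3.9331
step 8: x_pred=-3.9822  r=1.2722  x^+=-3.0942  v^+=-7.0905  a^+=-2.4657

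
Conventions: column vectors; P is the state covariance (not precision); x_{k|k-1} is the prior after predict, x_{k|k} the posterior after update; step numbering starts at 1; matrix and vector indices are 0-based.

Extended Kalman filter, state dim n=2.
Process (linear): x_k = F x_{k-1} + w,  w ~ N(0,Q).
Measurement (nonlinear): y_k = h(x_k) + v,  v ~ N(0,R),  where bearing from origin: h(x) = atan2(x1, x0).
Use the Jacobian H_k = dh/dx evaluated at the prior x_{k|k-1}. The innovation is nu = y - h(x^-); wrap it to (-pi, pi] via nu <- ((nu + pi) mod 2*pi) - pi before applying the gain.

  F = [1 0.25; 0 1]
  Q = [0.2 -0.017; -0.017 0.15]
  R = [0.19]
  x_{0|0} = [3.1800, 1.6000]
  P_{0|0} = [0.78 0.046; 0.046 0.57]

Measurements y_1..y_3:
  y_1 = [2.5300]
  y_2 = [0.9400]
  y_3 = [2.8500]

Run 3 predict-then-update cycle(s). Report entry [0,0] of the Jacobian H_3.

H_jac[0,0] = -0.1092

step 1: x^-=[3.5800, 1.6000]  P^-=[1.0386 0.1715; 0.1715 0.7200]  H_jac=[-0.1041 0.2328]  S=[0.2320]  K=[-0.2938; 0.6457]  nu=[2.1097]  x^+=[2.9602, 2.9623]  P^+=[1.0186 0.2155; 0.2155 0.6233]
step 2: x^-=[3.7008, 2.9623]  P^-=[1.3653 0.3543; 0.3543 0.7733]  H_jac=[-0.1318 0.1647]  S=[0.2193]  K=[-0.5546; 0.3677]  nu=[0.2650]  x^+=[3.5538, 3.0597]  P^+=[1.2979 0.3990; 0.3990 0.7436]
step 3: x^-=[4.3188, 3.0597]  P^-=[1.7439 0.5680; 0.5680 0.8936]  H_jac=[-0.1092 0.1542]  S=[0.2129]  K=[-0.4833; 0.3557]  nu=[2.2336]  x^+=[3.2392, 3.8542]  P^+=[1.6941 0.6046; 0.6046 0.8667]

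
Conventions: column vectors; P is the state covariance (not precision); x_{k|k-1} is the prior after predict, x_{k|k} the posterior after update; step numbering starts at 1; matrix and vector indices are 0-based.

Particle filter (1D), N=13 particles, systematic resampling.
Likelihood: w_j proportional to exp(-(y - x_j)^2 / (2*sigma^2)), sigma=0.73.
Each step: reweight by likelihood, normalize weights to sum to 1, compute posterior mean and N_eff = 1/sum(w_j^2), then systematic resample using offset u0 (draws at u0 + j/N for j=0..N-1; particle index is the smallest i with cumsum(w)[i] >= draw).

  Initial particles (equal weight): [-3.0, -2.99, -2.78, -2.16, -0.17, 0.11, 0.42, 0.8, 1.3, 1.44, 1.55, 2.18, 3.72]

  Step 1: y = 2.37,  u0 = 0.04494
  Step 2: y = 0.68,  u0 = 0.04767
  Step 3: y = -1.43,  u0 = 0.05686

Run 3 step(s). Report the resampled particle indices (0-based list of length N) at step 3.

resampled_idx = [0, 0, 0, 0, 0, 1, 1, 1, 1, 1, 2, 4, 9]

step 1: w=[0.0000, 0.0000, 0.0000, 0.0000, 0.0009, 0.0032, 0.0108, 0.0380, 0.1312, 0.1706, 0.2044, 0.3713, 0.0695]  mean=1.8362  Neff=4.3029  idx=[7, 8, 9, 9, 9, 10, 10, 11, 11, 11, 11, 11, 12]
step 2: w=[0.1966, 0.1390, 0.1159, 0.1159, 0.1159, 0.0980, 0.0980, 0.0241, 0.0241, 0.0241, 0.0241, 0.0241, 0.0000]  mean=1.4056  Neff=8.3062  idx=[0, 0, 1, 1, 2, 2, 3, 4, 4, 5, 6, 7, 10]
step 3: w=[0.4030, 0.4030, 0.0393, 0.0393, 0.0188, 0.0188, 0.0188, 0.0188, 0.0188, 0.0103, 0.0103, 0.0002, 0.0002]  mean=0.9157  Neff=3.0308  idx=[0, 0, 0, 0, 0, 1, 1, 1, 1, 1, 2, 4, 9]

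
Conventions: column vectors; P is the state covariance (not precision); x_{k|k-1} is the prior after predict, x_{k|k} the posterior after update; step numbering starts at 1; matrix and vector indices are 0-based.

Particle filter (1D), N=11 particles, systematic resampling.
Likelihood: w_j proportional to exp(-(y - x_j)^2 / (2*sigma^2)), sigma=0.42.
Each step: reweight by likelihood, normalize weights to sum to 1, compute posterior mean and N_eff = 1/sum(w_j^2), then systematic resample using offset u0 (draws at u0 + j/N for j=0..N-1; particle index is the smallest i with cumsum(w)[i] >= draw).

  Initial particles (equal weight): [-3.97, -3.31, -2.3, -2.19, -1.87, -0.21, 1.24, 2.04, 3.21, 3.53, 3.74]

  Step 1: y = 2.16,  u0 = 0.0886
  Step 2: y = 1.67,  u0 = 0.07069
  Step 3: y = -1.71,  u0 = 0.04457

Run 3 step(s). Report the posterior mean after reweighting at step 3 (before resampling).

post_mean = 2.0400

step 1: w=[0.0000, 0.0000, 0.0000, 0.0000, 0.0000, 0.0000, 0.0825, 0.8724, 0.0399, 0.0044, 0.0008]  mean=2.0286  Neff=1.2997  idx=[7, 7, 7, 7, 7, 7, 7, 7, 7, 7, 9]
step 2: w=[0.1000, 0.1000, 0.1000, 0.1000, 0.1000, 0.1000, 0.1000, 0.1000, 0.1000, 0.1000, 0.0000]  mean=2.0400  Neff=10.0002  idx=[0, 1, 2, 3, 4, 5, 6, 7, 7, 8, 9]
step 3: w=[0.0909, 0.0909, 0.0909, 0.0909, 0.0909, 0.0909, 0.0909, 0.0909, 0.0909, 0.0909, 0.0909]  mean=2.0400  Neff=11.0000  idx=[0, 1, 2, 3, 4, 5, 6, 7, 8, 9, 10]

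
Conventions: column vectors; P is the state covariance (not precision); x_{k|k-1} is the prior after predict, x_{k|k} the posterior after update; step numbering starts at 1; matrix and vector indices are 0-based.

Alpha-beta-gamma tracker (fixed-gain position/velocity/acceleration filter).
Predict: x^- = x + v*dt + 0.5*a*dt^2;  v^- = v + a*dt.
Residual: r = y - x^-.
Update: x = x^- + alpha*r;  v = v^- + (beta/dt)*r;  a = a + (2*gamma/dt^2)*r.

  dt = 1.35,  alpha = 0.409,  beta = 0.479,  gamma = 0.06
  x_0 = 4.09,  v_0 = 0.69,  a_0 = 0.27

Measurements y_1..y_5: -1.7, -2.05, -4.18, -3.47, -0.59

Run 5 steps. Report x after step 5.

step 1: x_pred=5.2675  r=-6.9675  x^+=2.4178  v^+=-1.4177  a^+=-0.1888
step 2: x_pred=0.3319  r=-2.3819  x^+=-0.6423  v^+=-2.5177  a^+=-0.3456
step 3: x_pred=-4.3561  r=0.1761  x^+=-4.2841  v^+=-2.9218  a^+=-0.3340
step 4: x_pred=-8.5328  r=5.0628  x^+=-6.4621  v^+=-1.5763  a^+=-0.0007
step 5: x_pred=-8.5907  r=8.0007  x^+=-5.3184  v^+=1.2616  a^+=0.5261

x_post = -5.3184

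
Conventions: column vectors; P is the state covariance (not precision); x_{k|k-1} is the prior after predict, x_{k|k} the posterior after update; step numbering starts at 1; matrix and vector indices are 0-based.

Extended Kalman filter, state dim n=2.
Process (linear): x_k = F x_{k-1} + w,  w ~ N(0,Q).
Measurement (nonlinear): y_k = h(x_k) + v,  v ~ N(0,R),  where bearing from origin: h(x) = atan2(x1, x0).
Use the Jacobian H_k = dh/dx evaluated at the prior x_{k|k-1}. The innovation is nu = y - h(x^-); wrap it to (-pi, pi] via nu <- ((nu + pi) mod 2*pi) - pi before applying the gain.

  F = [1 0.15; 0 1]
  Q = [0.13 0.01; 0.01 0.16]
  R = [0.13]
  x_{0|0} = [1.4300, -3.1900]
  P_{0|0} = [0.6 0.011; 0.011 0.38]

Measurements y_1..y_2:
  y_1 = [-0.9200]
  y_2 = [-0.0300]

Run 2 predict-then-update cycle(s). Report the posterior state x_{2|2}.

x_post = [2.1658, -2.5186]

step 1: x^-=[0.9515, -3.1900]  P^-=[0.7419 0.0780; 0.0780 0.5400]  H_jac=[0.2879 0.0859]  S=[0.1993]  K=[1.1051; 0.3453]  nu=[0.3609]  x^+=[1.3503, -3.0654]  P^+=[0.4985 0.0019; 0.0019 0.5162]
step 2: x^-=[0.8905, -3.0654]  P^-=[0.6407 0.0894; 0.0894 0.6762]  H_jac=[0.3008 0.0874]  S=[0.1978]  K=[1.0136; 0.4346]  nu=[1.2581]  x^+=[2.1658, -2.5186]  P^+=[0.4374 0.0022; 0.0022 0.6389]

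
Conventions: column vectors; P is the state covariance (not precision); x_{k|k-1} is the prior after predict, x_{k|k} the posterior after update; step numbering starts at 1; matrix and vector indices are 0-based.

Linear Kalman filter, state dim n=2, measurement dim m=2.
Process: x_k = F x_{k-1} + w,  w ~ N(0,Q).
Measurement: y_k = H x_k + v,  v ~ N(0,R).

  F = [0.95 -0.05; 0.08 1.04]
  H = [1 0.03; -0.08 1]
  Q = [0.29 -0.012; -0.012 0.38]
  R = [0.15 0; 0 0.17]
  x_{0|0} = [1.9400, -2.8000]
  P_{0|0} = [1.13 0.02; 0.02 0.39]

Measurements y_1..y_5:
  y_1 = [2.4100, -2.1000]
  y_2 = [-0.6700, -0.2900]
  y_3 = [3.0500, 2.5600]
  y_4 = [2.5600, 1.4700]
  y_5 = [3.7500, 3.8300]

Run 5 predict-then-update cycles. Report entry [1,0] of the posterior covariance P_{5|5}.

step 1: x^-=[1.9830, -2.7568]  P^-=[1.3089 0.0733; 0.0733 0.8124]  S=[1.4640 -0.0072; -0.0072 0.9790]  K=[0.8954 -0.0255; 0.0708 0.8243]  nu=[0.5097, 0.8154]  x^+=[2.4186, -2.0485]  P^+=[0.1341 0.0064; 0.0064 0.1406]
step 2: x^-=[2.4001, -1.9370]  P^-=[0.4108 -0.0028; -0.0028 0.5340]  S=[0.5611 -0.0197; -0.0197 0.7071]  K=[0.7309 -0.0301; 0.0500 0.7569]  nu=[-3.0120, 1.8390]  x^+=[0.1432, -0.6957]  P^+=[0.1095 0.0036; 0.0036 0.1290]
step 3: x^-=[0.1708, -0.7121]  P^-=[0.3888 -0.0068; -0.0068 0.5208]  S=[0.5389 -0.0223; -0.0223 0.6944]  K=[0.7199 -0.0315; 0.0475 0.7523]  nu=[2.9006, 3.2857]  x^+=[2.1553, 1.8975]  P^+=[0.1079 0.0033; 0.0033 0.1282]
step 4: x^-=[1.9526, 2.1459]  P^-=[0.3874 -0.0072; -0.0072 0.5199]  S=[0.5374 -0.0226; -0.0226 0.6935]  K=[0.7191 -0.0317; 0.0472 0.7520]  nu=[0.5430, -0.5197]  x^+=[2.3595, 1.7807]  P^+=[0.1078 0.0032; 0.0032 0.1281]
step 5: x^-=[2.1525, 2.0407]  P^-=[0.3873 -0.0073; -0.0073 0.5198]  S=[0.5373 -0.0227; -0.0227 0.6934]  K=[0.7190 -0.0317; 0.0472 0.7520]  nu=[1.5362, 1.9615]  x^+=[3.1950, 3.5881]  P^+=[0.1078 0.0032; 0.0032 0.1281]

P_post[1,0] = 0.0032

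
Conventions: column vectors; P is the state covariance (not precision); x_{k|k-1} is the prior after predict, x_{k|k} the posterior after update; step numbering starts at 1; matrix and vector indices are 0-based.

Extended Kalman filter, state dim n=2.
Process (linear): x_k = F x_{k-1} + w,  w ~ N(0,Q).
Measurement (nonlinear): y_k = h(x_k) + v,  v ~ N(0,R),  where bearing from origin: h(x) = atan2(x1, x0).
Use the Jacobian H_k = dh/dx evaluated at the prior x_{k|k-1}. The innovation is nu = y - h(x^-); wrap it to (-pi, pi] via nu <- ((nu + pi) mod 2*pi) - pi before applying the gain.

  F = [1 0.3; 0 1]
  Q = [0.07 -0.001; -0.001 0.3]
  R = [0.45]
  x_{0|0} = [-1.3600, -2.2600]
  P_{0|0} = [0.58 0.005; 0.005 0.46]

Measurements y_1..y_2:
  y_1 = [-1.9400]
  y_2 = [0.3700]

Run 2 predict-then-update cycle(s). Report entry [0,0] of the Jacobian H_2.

step 1: x^-=[-2.0380, -2.2600]  P^-=[0.6944 0.1420; 0.1420 0.7600]  H_jac=[0.2440 -0.2201]  S=[0.5129]  K=[0.2695; -0.2585]  nu=[0.3646]  x^+=[-1.9398, -2.3543]  P^+=[0.6572 0.1777; 0.1777 0.7257]
step 2: x^-=[-2.6460, -2.3543]  P^-=[0.8991 0.3944; 0.3944 1.0257]  H_jac=[0.1877 -0.2109]  S=[0.4961]  K=[0.1724; -0.2869]  nu=[2.7845]  x^+=[-2.1659, -3.1532]  P^+=[0.8844 0.4190; 0.4190 0.9849]

H_jac[0,0] = 0.1877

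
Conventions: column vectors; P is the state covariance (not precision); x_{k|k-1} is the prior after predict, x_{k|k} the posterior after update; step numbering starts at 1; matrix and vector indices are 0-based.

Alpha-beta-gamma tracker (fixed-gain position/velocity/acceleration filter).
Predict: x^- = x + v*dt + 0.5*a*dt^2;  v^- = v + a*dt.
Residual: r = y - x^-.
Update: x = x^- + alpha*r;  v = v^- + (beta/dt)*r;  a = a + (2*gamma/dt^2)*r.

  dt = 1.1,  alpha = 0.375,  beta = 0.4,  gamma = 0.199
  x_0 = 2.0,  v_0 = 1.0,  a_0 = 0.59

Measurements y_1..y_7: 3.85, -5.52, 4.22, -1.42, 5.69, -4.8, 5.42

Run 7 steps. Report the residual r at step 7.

step 1: x_pred=3.4569  r=0.3931  x^+=3.6043  v^+=1.7919  a^+=0.7193
step 2: x_pred=6.0106  r=-11.5306  x^+=1.6866  v^+=-1.6098  a^+=-3.0734
step 3: x_pred=-1.9436  r=6.1636  x^+=0.3678  v^+=-2.7493  a^+=-1.0461
step 4: x_pred=-3.2893  r=1.8693  x^+=-2.5883  v^+=-3.2202  a^+=-0.4312
step 5: x_pred=-6.3915  r=12.0815  x^+=-1.8609  v^+=0.6987  a^+=3.5427
step 6: x_pred=1.0510  r=-5.8510  x^+=-1.1431  v^+=2.4680  a^+=1.6181
step 7: x_pred=2.5507  r=2.8693  x^+=3.6267  v^+=5.2914  a^+=2.5619

resid = 2.8693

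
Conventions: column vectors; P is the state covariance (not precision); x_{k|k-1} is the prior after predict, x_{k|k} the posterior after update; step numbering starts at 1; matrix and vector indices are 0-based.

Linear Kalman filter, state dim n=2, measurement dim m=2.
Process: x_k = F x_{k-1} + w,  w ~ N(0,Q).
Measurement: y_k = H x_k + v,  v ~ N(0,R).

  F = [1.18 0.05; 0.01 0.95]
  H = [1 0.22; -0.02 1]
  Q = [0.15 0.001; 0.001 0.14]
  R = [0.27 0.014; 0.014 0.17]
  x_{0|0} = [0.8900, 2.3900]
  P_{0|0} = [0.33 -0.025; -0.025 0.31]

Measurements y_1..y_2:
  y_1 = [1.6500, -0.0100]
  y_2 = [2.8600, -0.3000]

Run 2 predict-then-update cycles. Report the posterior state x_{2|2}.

step 1: x^-=[1.1697, 2.2794]  P^-=[0.6073 -0.0084; -0.0084 0.4193]  S=[0.8939 0.0857; 0.0857 0.5899]  K=[0.6903 -0.1352; 0.0259 0.7074]  nu=[-0.0212, -2.2660]  x^+=[1.4614, 0.6760]  P^+=[0.1866 -0.0096; -0.0096 0.1204]
step 2: x^-=[1.7582, 0.6568]  P^-=[0.4090 -0.0018; -0.0018 0.2485]  S=[0.6902 0.0587; 0.0587 0.4188]  K=[0.6012 -0.1081; 0.0264 0.5899]  nu=[0.9573, -0.9216]  x^+=[2.4334, 0.1385]  P^+=[0.1623 -0.0067; -0.0067 0.1005]

x_post = [2.4334, 0.1385]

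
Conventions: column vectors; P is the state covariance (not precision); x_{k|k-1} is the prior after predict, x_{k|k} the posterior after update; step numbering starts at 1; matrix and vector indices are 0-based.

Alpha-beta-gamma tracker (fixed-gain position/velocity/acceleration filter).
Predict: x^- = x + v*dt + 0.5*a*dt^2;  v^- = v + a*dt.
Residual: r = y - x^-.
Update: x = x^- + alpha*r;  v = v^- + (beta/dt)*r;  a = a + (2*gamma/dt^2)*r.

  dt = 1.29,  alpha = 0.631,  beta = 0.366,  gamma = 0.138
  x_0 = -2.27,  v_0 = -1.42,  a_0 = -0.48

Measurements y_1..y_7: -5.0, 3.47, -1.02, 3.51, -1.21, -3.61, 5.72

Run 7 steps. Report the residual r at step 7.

step 1: x_pred=-4.5012  r=-0.4988  x^+=-4.8159  v^+=-2.1807  a^+=-0.5627
step 2: x_pred=-8.0973  r=11.5673  x^+=-0.7983  v^+=0.3752  a^+=1.3558
step 3: x_pred=0.8138  r=-1.8338  x^+=-0.3433  v^+=1.6039  a^+=1.0516
step 4: x_pred=2.6007  r=0.9093  x^+=3.1745  v^+=3.2185  a^+=1.2024
step 5: x_pred=8.3268  r=-9.5368  x^+=2.3091  v^+=2.0638  a^+=-0.3793
step 6: x_pred=4.6558  r=-8.2658  x^+=-0.5599  v^+=-0.7706  a^+=-1.7502
step 7: x_pred=-3.0103  r=8.7303  x^+=2.4985  v^+=-0.5515  a^+=-0.3023

resid = 8.7303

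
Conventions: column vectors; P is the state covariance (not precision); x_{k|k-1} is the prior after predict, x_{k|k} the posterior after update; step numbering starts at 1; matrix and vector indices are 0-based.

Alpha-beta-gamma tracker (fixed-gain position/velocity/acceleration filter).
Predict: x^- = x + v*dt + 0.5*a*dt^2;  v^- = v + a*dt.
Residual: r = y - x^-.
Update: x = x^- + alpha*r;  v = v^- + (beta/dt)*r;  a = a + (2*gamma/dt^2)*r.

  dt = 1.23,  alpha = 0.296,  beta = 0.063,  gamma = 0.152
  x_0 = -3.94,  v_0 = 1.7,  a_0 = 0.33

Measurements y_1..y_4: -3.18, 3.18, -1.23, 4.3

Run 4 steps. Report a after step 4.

step 1: x_pred=-1.5994  r=-1.5806  x^+=-2.0672  v^+=2.0249  a^+=0.0124
step 2: x_pred=0.4328  r=2.7472  x^+=1.2460  v^+=2.1809  a^+=0.5644
step 3: x_pred=4.3554  r=-5.5854  x^+=2.7021  v^+=2.5890  a^+=-0.5579
step 4: x_pred=5.4646  r=-1.1646  x^+=5.1199  v^+=1.8431  a^+=-0.7919

a_post = -0.7919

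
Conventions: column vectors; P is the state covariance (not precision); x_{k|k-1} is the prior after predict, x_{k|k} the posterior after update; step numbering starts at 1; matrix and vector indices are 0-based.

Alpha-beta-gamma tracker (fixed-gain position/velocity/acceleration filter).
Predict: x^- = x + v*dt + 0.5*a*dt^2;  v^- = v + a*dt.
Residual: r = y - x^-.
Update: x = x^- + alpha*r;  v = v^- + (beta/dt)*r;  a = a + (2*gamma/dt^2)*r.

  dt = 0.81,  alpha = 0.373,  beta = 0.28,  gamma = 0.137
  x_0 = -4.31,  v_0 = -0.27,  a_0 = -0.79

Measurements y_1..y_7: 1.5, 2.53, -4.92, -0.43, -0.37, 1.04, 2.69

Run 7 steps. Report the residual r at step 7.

step 1: x_pred=-4.7879  r=6.2879  x^+=-2.4425  v^+=1.2637  a^+=1.8359
step 2: x_pred=-0.8166  r=3.3466  x^+=0.4317  v^+=3.9076  a^+=3.2335
step 3: x_pred=4.6576  r=-9.5776  x^+=1.0852  v^+=3.2160  a^+=-0.7663
step 4: x_pred=3.4388  r=-3.8688  x^+=1.9957  v^+=1.2580  a^+=-2.3819
step 5: x_pred=2.2333  r=-2.6033  x^+=1.2623  v^+=-1.5713  a^+=-3.4691
step 6: x_pred=-1.1485  r=2.1885  x^+=-0.3322  v^+=-3.6248  a^+=-2.5552
step 7: x_pred=-4.1065  r=6.7965  x^+=-1.5714  v^+=-3.3451  a^+=0.2832

resid = 6.7965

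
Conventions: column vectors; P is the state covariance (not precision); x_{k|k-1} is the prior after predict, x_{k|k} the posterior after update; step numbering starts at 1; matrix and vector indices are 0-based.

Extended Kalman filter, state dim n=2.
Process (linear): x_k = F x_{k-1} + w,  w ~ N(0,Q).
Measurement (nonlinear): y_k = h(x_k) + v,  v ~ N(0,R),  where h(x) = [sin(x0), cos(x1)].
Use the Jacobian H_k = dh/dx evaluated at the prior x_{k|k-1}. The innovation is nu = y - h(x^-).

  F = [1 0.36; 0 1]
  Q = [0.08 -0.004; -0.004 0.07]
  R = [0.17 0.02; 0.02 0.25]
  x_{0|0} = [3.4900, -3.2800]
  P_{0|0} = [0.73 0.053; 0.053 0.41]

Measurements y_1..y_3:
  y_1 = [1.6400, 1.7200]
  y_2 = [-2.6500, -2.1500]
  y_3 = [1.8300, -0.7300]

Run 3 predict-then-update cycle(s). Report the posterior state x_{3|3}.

step 1: x^-=[2.3092, -3.2800]  P^-=[0.9013 0.1966; 0.1966 0.4800]  H_jac=[-0.6731 0.0000; 0.0000 -0.1380]  S=[0.5784 0.0383; 0.0383 0.2591]  K=[-1.0523 0.0507; -0.2140 -0.2240]  nu=[0.9005, 2.7104]  x^+=[1.4990, -4.0797]  P^+=[0.2643 0.0607; 0.0607 0.4368]
step 2: x^-=[0.0303, -4.0797]  P^-=[0.4446 0.2140; 0.2140 0.5068]  H_jac=[0.9995 0.0000; 0.0000 -0.8065]  S=[0.6142 -0.1525; -0.1525 0.5796]  K=[0.6950 -0.1149; 0.1852 -0.6565]  nu=[-2.6803, -1.5587]  x^+=[-1.6535, -3.5530]  P^+=[0.1159 0.0184; 0.0184 0.1989]
step 3: x^-=[-2.9326, -3.5530]  P^-=[0.2349 0.0860; 0.0860 0.2689]  H_jac=[-0.9782 0.0000; 0.0000 -0.3999]  S=[0.3948 0.0536; 0.0536 0.2930]  K=[-0.5806 -0.0111; -0.1673 -0.3364]  nu=[2.0375, 0.1865]  x^+=[-4.1176, -3.9567]  P^+=[0.1011 0.0360; 0.0360 0.2187]

x_post = [-4.1176, -3.9567]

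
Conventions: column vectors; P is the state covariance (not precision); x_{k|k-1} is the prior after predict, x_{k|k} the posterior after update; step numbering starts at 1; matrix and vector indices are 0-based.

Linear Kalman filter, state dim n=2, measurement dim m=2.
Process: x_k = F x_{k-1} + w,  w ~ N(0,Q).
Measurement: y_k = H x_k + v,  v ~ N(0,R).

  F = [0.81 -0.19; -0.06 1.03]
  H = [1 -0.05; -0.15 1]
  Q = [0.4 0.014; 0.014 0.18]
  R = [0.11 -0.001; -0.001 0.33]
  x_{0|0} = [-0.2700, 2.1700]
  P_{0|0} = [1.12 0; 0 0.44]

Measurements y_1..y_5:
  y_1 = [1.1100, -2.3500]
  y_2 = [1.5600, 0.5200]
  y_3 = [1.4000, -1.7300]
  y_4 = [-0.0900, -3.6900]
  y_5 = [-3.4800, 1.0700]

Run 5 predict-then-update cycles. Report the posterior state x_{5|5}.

step 1: x^-=[-0.6310, 2.2513]  P^-=[1.1507 -0.1265; -0.1265 0.6508]  S=[1.2750 -0.3336; -0.3336 1.0447]  K=[0.9085 0.0038; 0.0469 0.6561]  nu=[1.8536, -4.6959]  x^+=[1.0351, -0.7430]  P^+=[0.1007 0.0154; 0.0154 0.2188]
step 2: x^-=[0.9796, -0.8274]  P^-=[0.4692 -0.0207; -0.0207 0.4106]  S=[0.5823 -0.1127; -0.1127 0.7573]  K=[0.8076 -0.0000; 0.0361 0.5516]  nu=[0.5390, 1.4943]  x^+=[1.4149, 0.0163]  P^+=[0.0895 0.0126; 0.0126 0.1839]
step 3: x^-=[1.1430, -0.0681]  P^-=[0.4615 -0.0157; -0.0157 0.3738]  S=[0.5740 -0.1047; -0.1047 0.7189]  K=[0.8052 -0.0008; 0.0366 0.5286]  nu=[0.2536, -1.4905]  x^+=[1.3484, -0.8467]  P^+=[0.0892 0.0123; 0.0123 0.1762]
step 4: x^-=[1.2531, -0.9530]  P^-=[0.4611 -0.0144; -0.0144 0.3658]  S=[0.5734 -0.1030; -0.1030 0.7105]  K=[0.8052 -0.0009; 0.0369 0.5232]  nu=[-1.3907, -2.5491]  x^+=[0.1357, -2.3381]  P^+=[0.0892 0.0123; 0.0123 0.1745]
step 5: x^-=[0.5542, -2.4164]  P^-=[0.4610 -0.0141; -0.0141 0.3639]  S=[0.5734 -0.1026; -0.1026 0.7085]  K=[0.8052 -0.0010; 0.0370 0.5220]  nu=[-4.1550, 3.5695]  x^+=[-2.7947, -0.7071]  P^+=[0.0892 0.0123; 0.0123 0.1740]

x_post = [-2.7947, -0.7071]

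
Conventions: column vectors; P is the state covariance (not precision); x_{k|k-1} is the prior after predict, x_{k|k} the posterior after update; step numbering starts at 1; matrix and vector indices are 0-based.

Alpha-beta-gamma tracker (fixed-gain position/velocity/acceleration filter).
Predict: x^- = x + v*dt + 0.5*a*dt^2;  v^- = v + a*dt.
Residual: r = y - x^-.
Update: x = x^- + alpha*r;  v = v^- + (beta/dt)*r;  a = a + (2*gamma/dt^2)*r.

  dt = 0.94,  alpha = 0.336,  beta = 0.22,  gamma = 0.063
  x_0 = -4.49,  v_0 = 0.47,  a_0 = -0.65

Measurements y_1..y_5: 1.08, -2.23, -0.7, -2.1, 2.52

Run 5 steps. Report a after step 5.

a_post = 0.0496

step 1: x_pred=-4.3354  r=5.4154  x^+=-2.5158  v^+=1.1264  a^+=0.1222
step 2: x_pred=-1.4030  r=-0.8270  x^+=-1.6808  v^+=1.0478  a^+=0.0043
step 3: x_pred=-0.6941  r=-0.0059  x^+=-0.6961  v^+=1.0504  a^+=0.0034
step 4: x_pred=0.2928  r=-2.3928  x^+=-0.5112  v^+=0.4936  a^+=-0.3378
step 5: x_pred=-0.1964  r=2.7164  x^+=0.7163  v^+=0.8119  a^+=0.0496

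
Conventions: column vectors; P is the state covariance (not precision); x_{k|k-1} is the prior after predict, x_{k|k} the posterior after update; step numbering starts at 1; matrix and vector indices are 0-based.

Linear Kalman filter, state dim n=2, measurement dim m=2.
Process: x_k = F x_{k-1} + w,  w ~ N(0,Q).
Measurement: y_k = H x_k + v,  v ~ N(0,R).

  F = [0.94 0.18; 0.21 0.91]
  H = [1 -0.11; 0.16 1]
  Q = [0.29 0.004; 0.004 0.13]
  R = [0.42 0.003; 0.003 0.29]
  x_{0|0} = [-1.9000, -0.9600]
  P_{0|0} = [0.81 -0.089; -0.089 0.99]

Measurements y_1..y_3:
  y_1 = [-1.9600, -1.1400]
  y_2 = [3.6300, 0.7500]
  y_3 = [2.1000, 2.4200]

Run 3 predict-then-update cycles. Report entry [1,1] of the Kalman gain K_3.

step 1: x^-=[-1.9588, -1.2726]  P^-=[1.0077 0.2466; 0.2466 0.9515]  S=[1.3849 0.3018; 0.3018 1.3462]  K=[0.6750 0.1516; -0.0609 0.7498]  nu=[-0.1412, 0.4460]  x^+=[-1.9865, -0.9296]  P^+=[0.2840 0.0005; 0.0005 0.2172]
step 2: x^-=[-2.0346, -1.2631]  P^-=[0.5482 0.0961; 0.0961 0.3226]  S=[0.9509 0.1497; 0.1497 0.6574]  K=[0.5407 0.1566; -0.0178 0.5181]  nu=[5.5257, 2.3386]  x^+=[1.3192, -0.1496]  P^+=[0.2287 0.0104; 0.0104 0.1485]
step 3: x^-=[1.2132, 0.1409]  P^-=[0.5004 0.0828; 0.0828 0.2671]  S=[0.9054 0.1350; 0.1350 0.5964]  K=[0.5194 0.1555; -0.0115 0.4726]  nu=[0.9023, 2.0850]  x^+=[2.0060, 1.1160]  P^+=[0.2199 0.0115; 0.0115 0.1352]

K[1,1] = 0.4726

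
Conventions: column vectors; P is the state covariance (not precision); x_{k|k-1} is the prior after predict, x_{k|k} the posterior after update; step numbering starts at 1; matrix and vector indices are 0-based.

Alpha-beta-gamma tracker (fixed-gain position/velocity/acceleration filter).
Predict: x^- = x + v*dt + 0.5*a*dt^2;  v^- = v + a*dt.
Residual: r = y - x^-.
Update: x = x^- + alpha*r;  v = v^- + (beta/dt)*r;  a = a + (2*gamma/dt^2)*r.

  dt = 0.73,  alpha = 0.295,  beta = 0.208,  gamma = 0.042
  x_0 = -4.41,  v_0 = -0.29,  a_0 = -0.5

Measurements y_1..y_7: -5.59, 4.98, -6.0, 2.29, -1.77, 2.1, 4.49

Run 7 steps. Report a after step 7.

a_post = 0.4371

step 1: x_pred=-4.7549  r=-0.8351  x^+=-5.0013  v^+=-0.8929  a^+=-0.6316
step 2: x_pred=-5.8214  r=10.8014  x^+=-2.6350  v^+=1.7236  a^+=1.0710
step 3: x_pred=-1.0914  r=-4.9086  x^+=-2.5394  v^+=1.1068  a^+=0.2972
step 4: x_pred=-1.6522  r=3.9422  x^+=-0.4893  v^+=2.4471  a^+=0.9186
step 5: x_pred=1.5419  r=-3.3119  x^+=0.5649  v^+=2.1740  a^+=0.3966
step 6: x_pred=2.2576  r=-0.1576  x^+=2.2111  v^+=2.4187  a^+=0.3718
step 7: x_pred=4.0758  r=0.4142  x^+=4.1980  v^+=2.8081  a^+=0.4371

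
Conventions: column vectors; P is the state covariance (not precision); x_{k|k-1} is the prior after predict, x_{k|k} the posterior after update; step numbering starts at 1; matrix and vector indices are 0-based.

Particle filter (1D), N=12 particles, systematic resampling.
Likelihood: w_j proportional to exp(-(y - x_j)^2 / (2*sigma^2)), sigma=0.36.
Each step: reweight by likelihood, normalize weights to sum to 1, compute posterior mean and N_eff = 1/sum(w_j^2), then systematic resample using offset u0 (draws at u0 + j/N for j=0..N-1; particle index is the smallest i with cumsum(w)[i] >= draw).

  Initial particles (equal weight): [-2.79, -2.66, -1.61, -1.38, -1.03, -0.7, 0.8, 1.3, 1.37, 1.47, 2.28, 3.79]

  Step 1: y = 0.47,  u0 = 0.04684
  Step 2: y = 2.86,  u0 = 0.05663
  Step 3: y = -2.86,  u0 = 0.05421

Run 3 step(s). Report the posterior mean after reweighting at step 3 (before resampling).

step 1: w=[0.0000, 0.0000, 0.0000, 0.0000, 0.0002, 0.0064, 0.8239, 0.0879, 0.0551, 0.0265, 0.0000, 0.0000]  mean=0.8831  Neff=1.4486  idx=[6, 6, 6, 6, 6, 6, 6, 6, 6, 6, 7, 8]
step 2: w=[0.0003, 0.0003, 0.0003, 0.0003, 0.0003, 0.0003, 0.0003, 0.0003, 0.0003, 0.0003, 0.3041, 0.6931]  mean=1.3471  Neff=1.7457  idx=[10, 10, 10, 10, 11, 11, 11, 11, 11, 11, 11, 11]
step 3: w=[0.2070, 0.2070, 0.2070, 0.2070, 0.0215, 0.0215, 0.0215, 0.0215, 0.0215, 0.0215, 0.0215, 0.0215]  mean=1.3120  Neff=5.7092  idx=[0, 0, 1, 1, 1, 2, 2, 3, 3, 3, 6, 10]

post_mean = 1.3120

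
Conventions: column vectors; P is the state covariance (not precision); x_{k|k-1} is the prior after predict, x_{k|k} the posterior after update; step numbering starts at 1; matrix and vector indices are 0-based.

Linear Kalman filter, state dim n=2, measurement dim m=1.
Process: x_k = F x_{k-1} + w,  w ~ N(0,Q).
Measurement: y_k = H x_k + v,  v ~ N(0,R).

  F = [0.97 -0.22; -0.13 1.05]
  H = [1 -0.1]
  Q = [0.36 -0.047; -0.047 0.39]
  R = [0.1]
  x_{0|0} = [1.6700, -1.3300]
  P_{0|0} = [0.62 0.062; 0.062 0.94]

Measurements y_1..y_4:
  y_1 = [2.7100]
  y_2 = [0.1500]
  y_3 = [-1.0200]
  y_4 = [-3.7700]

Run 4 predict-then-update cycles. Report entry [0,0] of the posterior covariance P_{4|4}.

P_post[0,0] = 0.0854

step 1: x^-=[1.9125, -1.6136]  P^-=[0.9624 -0.2774; -0.2774 1.4199]  S=[1.1321]  K=[0.8746; -0.3705]  nu=[0.6361]  x^+=[2.4689, -1.8493]  P^+=[0.0964 0.0894; 0.0894 1.2645]
step 2: x^-=[2.8017, -2.2627]  P^-=[0.4737 -0.2576; -0.2576 1.7614]  S=[0.6429]  K=[0.7770; -0.6747]  nu=[-2.8779]  x^+=[0.5656, -0.3208]  P^+=[0.0856 0.0794; 0.0794 1.4687]
step 3: x^-=[0.6192, -0.4104]  P^-=[0.4778 -0.3139; -0.3139 1.9890]  S=[0.6605]  K=[0.7709; -0.7765]  nu=[-1.6802]  x^+=[-0.6762, 0.8943]  P^+=[0.0852 0.0814; 0.0814 1.5908]
step 4: x^-=[-0.8526, 1.0269]  P^-=[0.4824 -0.3400; -0.3400 2.1231]  S=[0.6717]  K=[0.7689; -0.8222]  nu=[-2.8147]  x^+=[-3.0168, 3.3412]  P^+=[0.0854 0.0847; 0.0847 1.6690]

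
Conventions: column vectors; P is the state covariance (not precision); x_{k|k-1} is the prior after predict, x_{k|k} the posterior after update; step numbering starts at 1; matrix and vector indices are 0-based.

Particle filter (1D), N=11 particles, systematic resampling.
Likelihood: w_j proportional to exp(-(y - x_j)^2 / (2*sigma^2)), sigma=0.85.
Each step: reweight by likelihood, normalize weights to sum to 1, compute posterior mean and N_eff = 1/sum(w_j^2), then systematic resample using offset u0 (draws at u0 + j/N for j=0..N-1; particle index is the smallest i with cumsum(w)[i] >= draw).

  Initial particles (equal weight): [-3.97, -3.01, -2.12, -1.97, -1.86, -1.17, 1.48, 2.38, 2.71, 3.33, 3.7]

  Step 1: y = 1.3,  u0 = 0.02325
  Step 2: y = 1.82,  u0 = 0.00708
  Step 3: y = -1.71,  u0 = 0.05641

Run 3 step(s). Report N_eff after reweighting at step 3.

step 1: w=[0.0000, 0.0000, 0.0002, 0.0003, 0.0006, 0.0083, 0.5526, 0.2521, 0.1428, 0.0326, 0.0105]  mean=1.9405  Neff=2.5603  idx=[6, 6, 6, 6, 6, 6, 7, 7, 7, 8, 8]
step 2: w=[0.1013, 0.1013, 0.1013, 0.1013, 0.1013, 0.1013, 0.0884, 0.0884, 0.0884, 0.0635, 0.0635]  mean=1.8747  Neff=10.7424  idx=[0, 0, 1, 2, 3, 4, 5, 6, 7, 8, 9]
step 3: w=[0.1422, 0.1422, 0.1422, 0.1422, 0.1422, 0.1422, 0.1422, 0.0015, 0.0015, 0.0015, 0.0002]  mean=1.4844  Neff=7.0673  idx=[0, 1, 1, 2, 2, 3, 4, 4, 5, 6, 6]

N_eff = 7.0673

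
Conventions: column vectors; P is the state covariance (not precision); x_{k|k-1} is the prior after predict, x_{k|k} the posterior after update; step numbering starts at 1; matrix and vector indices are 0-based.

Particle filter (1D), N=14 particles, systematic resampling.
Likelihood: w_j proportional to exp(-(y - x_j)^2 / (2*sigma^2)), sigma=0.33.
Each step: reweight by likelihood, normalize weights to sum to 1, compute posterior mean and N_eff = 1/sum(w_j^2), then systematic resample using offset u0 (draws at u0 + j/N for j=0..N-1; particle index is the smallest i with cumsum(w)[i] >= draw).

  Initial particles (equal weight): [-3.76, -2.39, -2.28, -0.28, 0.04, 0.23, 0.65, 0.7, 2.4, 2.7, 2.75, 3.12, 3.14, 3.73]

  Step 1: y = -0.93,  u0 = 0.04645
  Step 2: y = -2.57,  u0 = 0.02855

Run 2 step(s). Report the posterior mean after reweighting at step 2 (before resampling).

step 1: w=[0.0000, 0.0004, 0.0015, 0.9016, 0.0834, 0.0130, 0.0001, 0.0000, 0.0000, 0.0000, 0.0000, 0.0000, 0.0000, 0.0000]  mean=-0.2502  Neff=1.2194  idx=[3, 3, 3, 3, 3, 3, 3, 3, 3, 3, 3, 3, 4, 4]
step 2: w=[0.0833, 0.0833, 0.0833, 0.0833, 0.0833, 0.0833, 0.0833, 0.0833, 0.0833, 0.0833, 0.0833, 0.0833, 0.0001, 0.0001]  mean=-0.2800  Neff=12.0030  idx=[0, 1, 2, 2, 3, 4, 5, 6, 7, 8, 8, 9, 10, 11]

post_mean = -0.2800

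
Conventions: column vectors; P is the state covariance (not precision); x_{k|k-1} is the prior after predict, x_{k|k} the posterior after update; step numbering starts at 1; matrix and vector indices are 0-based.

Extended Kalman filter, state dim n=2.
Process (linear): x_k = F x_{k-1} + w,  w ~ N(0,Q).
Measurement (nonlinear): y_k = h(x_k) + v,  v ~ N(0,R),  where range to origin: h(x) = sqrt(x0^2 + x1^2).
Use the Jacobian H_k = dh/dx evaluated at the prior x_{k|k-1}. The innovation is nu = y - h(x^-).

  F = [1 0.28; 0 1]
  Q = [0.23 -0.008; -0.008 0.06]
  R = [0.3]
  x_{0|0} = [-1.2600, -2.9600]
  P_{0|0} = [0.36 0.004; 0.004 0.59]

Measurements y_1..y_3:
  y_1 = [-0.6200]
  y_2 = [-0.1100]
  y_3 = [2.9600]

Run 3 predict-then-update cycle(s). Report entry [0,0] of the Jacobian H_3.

H_jac[0,0] = -0.3905

step 1: x^-=[-2.0888, -2.9600]  P^-=[0.6385 0.1612; 0.1612 0.6500]  H_jac=[-0.5766 -0.8170]  S=[1.0981]  K=[-0.4552; -0.5683]  nu=[-4.2428]  x^+=[-0.1574, -0.5488]  P^+=[0.4110 -0.1229; -0.1229 0.2954]
step 2: x^-=[-0.3111, -0.5488]  P^-=[0.5953 -0.0482; -0.0482 0.3554]  H_jac=[-0.4931 -0.8700]  S=[0.6724]  K=[-0.3743; -0.4245]  nu=[-0.7409]  x^+=[-0.0338, -0.2344]  P^+=[0.5011 -0.1550; -0.1550 0.2342]
step 3: x^-=[-0.0994, -0.2344]  P^-=[0.6627 -0.0974; -0.0974 0.2942]  H_jac=[-0.3905 -0.9206]  S=[0.5804]  K=[-0.2914; -0.4011]  nu=[2.7054]  x^+=[-0.8878, -1.3196]  P^+=[0.6134 -0.1653; -0.1653 0.2008]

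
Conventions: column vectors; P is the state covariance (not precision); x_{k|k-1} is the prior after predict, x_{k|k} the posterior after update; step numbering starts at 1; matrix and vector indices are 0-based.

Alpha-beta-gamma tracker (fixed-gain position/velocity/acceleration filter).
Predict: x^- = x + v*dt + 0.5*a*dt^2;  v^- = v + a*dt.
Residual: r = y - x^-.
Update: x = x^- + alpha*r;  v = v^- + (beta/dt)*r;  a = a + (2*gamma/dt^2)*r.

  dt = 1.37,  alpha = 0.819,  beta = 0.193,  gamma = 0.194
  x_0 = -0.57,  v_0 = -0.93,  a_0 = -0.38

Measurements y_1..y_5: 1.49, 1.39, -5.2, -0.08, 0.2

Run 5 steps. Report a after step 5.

a_post = 0.6153

step 1: x_pred=-2.2007  r=3.6907  x^+=0.8220  v^+=-0.9307  a^+=0.3830
step 2: x_pred=-0.0936  r=1.4836  x^+=1.1215  v^+=-0.1970  a^+=0.6897
step 3: x_pred=1.4988  r=-6.6988  x^+=-3.9875  v^+=-0.1959  a^+=-0.6951
step 4: x_pred=-4.9082  r=4.8282  x^+=-0.9539  v^+=-0.4680  a^+=0.3030
step 5: x_pred=-1.3108  r=1.5108  x^+=-0.0734  v^+=0.1599  a^+=0.6153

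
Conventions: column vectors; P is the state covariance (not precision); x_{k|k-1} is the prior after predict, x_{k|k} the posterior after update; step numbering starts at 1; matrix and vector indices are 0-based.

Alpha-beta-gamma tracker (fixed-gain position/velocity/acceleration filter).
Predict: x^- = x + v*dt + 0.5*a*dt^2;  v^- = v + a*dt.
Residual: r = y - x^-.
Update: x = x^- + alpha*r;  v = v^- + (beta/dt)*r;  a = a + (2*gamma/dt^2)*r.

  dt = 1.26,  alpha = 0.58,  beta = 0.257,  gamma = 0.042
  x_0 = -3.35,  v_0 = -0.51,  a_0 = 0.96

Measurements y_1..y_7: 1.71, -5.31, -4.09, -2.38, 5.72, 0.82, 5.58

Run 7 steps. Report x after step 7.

step 1: x_pred=-3.2306  r=4.9406  x^+=-0.3650  v^+=1.7073  a^+=1.2214
step 2: x_pred=2.7557  r=-8.0657  x^+=-1.9224  v^+=1.6011  a^+=0.7946
step 3: x_pred=0.7258  r=-4.8158  x^+=-2.0674  v^+=1.6201  a^+=0.5398
step 4: x_pred=0.4025  r=-2.7825  x^+=-1.2113  v^+=1.7328  a^+=0.3926
step 5: x_pred=1.2836  r=4.4364  x^+=3.8567  v^+=3.1323  a^+=0.6273
step 6: x_pred=8.3015  r=-7.4815  x^+=3.9622  v^+=2.3968  a^+=0.2315
step 7: x_pred=7.1660  r=-1.5860  x^+=6.2461  v^+=2.3650  a^+=0.1476

x_post = 6.2461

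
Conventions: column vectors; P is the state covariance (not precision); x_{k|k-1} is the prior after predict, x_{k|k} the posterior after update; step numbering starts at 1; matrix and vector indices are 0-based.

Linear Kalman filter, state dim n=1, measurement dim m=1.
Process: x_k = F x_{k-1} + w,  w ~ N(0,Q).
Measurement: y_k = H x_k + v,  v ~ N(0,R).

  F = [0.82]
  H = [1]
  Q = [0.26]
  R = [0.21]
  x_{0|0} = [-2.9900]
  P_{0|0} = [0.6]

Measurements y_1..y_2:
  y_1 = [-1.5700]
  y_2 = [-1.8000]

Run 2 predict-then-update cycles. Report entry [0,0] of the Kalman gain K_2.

step 1: x^-=[-2.4518]  P^-=[0.6634]  S=[0.8734]  K=[0.7596]  nu=[0.8818]  x^+=[-1.7820]  P^+=[0.1595]
step 2: x^-=[-1.4612]  P^-=[0.3673]  S=[0.5773]  K=[0.6362]  nu=[-0.3388]  x^+=[-1.6768]  P^+=[0.1336]

K[0,0] = 0.6362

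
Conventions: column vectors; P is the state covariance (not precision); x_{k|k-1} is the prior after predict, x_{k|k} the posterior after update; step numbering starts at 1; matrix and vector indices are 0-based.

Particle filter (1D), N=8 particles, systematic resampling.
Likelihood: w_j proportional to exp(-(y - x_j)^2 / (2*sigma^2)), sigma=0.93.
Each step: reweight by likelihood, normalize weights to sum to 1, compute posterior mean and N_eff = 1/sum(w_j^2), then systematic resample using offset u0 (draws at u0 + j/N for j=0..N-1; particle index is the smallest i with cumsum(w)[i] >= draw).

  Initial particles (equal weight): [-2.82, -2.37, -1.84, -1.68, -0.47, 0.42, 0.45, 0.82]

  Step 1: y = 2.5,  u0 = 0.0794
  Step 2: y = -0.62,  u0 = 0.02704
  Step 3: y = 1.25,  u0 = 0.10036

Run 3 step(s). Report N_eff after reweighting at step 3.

step 1: w=[0.0000, 0.0000, 0.0001, 0.0001, 0.0164, 0.2205, 0.2369, 0.5260]  mean=0.6226  Neff=2.6197  idx=[5, 5, 6, 6, 7, 7, 7, 7]
step 2: w=[0.1617, 0.1617, 0.1559, 0.1559, 0.0912, 0.0912, 0.0912, 0.0912]  mean=0.5752  Neff=7.4517  idx=[0, 0, 1, 2, 3, 4, 5, 6]
step 3: w=[0.1102, 0.1102, 0.1102, 0.1134, 0.1134, 0.1475, 0.1475, 0.1475]  mean=0.6038  Neff=7.8465  idx=[0, 2, 3, 4, 5, 6, 6, 7]

N_eff = 7.8465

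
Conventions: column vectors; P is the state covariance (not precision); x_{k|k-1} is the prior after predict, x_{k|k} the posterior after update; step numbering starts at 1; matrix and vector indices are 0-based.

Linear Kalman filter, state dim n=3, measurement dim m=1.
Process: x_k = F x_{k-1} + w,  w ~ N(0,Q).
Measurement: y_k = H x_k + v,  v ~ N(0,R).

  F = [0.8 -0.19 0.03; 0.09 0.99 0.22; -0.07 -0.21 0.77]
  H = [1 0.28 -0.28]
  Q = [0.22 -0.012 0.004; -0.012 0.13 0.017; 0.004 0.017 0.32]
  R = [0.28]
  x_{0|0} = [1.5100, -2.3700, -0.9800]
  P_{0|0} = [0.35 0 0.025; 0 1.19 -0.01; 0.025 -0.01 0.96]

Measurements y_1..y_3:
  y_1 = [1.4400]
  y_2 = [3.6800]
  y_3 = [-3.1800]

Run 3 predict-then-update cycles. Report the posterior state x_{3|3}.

x_post = [-0.4029, -1.3301, 0.0906]

step 1: x^-=[1.6289, -2.4260, -0.3626]  P^-=[0.4891 -0.1997 0.0709; -0.1997 1.3423 -0.0758; 0.0709 -0.0758 0.9439]  S=[0.8087]  K=[0.5111; 0.2440; -0.2654]  nu=[0.3889]  x^+=[1.8277, -2.3311, -0.4658]  P^+=[0.2779 -0.3006 0.1806; -0.3006 1.2941 -0.0234; 0.1806 -0.0234 0.8870]
step 2: x^-=[1.8911, -2.2458, 0.0029]  P^-=[0.5457 -0.4299 0.2215; -0.4299 1.3869 -0.0841; 0.2215 -0.0841 0.8836]  S=[0.6520]  K=[0.5571; -0.0277; -0.0758]  nu=[2.4186]  x^+=[3.2385, -2.3127, -0.1804]  P^+=[0.3433 -0.4199 0.2491; -0.4199 1.3864 -0.0854; 0.2491 -0.0854 0.8798]
step 3: x^-=[3.0248, -2.0378, 0.1201]  P^-=[0.6311 -0.5221 0.2913; -0.5221 1.4320 -0.1351; 0.2913 -0.1351 0.8929]  S=[0.6591]  K=[0.6120; -0.1264; 0.0053]  nu=[-5.6006]  x^+=[-0.4029, -1.3301, 0.0906]  P^+=[0.3842 -0.4711 0.2892; -0.4711 1.4215 -0.1346; 0.2892 -0.1346 0.8929]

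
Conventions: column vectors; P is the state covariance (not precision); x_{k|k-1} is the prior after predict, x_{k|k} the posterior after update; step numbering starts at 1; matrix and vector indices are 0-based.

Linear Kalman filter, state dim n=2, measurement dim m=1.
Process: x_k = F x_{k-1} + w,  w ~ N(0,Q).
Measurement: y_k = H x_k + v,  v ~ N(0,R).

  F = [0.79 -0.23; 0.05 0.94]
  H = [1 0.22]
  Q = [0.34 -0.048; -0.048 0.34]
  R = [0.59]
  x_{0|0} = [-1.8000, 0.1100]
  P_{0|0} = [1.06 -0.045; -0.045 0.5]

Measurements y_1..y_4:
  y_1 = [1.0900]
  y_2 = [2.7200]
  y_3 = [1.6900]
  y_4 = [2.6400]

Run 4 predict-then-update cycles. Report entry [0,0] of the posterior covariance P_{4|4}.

step 1: x^-=[-1.4473, 0.0134]  P^-=[1.0443 -0.1471; -0.1471 0.7802]  S=[1.6074]  K=[0.6296; 0.0153]  nu=[2.5344]  x^+=[0.1483, 0.0521]  P^+=[0.4072 -0.1626; -0.1626 0.7798]
step 2: x^-=[0.1052, 0.0564]  P^-=[0.6945 -0.3194; -0.3194 1.0148]  S=[1.1931]  K=[0.5232; -0.0806]  nu=[2.6024]  x^+=[1.4668, -0.1533]  P^+=[0.3679 -0.2691; -0.2691 1.0071]
step 3: x^-=[1.1940, -0.0708]  P^-=[0.7207 -0.4479; -0.4479 1.2055]  S=[1.1719]  K=[0.5309; -0.1559]  nu=[0.5116]  x^+=[1.4656, -0.1505]  P^+=[0.3904 -0.3509; -0.3509 1.1770]
step 4: x^-=[1.1924, -0.0682]  P^-=[0.7734 -0.5436; -0.5436 1.3480]  S=[1.1895]  K=[0.5497; -0.2077]  nu=[1.4626]  x^+=[1.9964, -0.3720]  P^+=[0.4140 -0.4078; -0.4078 1.2967]

P_post[0,0] = 0.4140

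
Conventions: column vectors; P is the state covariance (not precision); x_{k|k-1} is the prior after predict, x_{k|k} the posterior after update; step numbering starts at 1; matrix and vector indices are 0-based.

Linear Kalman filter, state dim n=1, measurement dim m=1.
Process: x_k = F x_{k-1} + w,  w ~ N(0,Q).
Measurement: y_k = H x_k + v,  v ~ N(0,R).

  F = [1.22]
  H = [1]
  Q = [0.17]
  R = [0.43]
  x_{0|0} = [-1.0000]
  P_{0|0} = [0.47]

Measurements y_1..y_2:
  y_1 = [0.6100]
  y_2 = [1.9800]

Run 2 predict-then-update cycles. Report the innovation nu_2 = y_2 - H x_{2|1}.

step 1: x^-=[-1.2200]  P^-=[0.8695]  S=[1.2995]  K=[0.6691]  nu=[1.8300]  x^+=[0.0045]  P^+=[0.2877]
step 2: x^-=[0.0055]  P^-=[0.5982]  S=[1.0282]  K=[0.5818]  nu=[1.9745]  x^+=[1.1543]  P^+=[0.2502]

innov = [1.9745]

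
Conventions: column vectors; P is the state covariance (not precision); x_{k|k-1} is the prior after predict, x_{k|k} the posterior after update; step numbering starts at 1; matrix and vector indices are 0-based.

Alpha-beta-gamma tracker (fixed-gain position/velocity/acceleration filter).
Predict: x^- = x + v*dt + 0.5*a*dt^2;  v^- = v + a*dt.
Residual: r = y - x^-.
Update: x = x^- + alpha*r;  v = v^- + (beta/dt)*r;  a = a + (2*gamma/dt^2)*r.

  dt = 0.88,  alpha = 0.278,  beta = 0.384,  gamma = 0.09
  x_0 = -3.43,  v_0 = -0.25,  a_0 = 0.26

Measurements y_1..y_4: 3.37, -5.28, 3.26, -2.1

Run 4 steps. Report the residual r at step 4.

resid = -6.5331

step 1: x_pred=-3.5493  r=6.9193  x^+=-1.6258  v^+=2.9981  a^+=1.8683
step 2: x_pred=1.7360  r=-7.0160  x^+=-0.2144  v^+=1.5807  a^+=0.2375
step 3: x_pred=1.2686  r=1.9914  x^+=1.8222  v^+=2.6587  a^+=0.7004
step 4: x_pred=4.4331  r=-6.5331  x^+=2.6169  v^+=0.4243  a^+=-0.8181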